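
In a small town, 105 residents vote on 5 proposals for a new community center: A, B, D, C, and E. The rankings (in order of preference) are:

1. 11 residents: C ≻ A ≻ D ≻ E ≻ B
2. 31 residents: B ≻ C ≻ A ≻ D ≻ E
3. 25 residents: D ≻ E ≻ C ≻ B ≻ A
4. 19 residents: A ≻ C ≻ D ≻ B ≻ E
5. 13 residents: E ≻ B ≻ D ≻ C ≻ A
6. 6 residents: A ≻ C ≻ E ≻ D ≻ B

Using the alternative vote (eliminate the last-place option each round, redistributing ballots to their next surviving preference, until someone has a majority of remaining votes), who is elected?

Round 1: A 25, B 31, D 25, C 11, E 13. Eliminate C.
Round 2: A 36, B 31, D 25, E 13. Eliminate E.
Round 3: A 36, B 44, D 25. Eliminate D.
Round 4: A 36, B 69. B has a majority.

B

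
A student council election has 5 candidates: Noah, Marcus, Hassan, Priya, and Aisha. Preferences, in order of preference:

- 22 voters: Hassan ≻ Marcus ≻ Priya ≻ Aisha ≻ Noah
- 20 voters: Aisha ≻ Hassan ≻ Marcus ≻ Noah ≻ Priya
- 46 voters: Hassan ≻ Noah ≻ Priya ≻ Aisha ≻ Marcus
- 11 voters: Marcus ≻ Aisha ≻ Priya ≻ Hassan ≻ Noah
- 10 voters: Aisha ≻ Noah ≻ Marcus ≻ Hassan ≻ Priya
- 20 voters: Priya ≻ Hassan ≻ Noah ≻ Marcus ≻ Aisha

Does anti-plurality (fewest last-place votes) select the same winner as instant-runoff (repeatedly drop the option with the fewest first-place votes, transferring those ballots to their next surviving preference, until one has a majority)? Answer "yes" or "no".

yes

Anti-plurality — last-place votes: Noah 33, Marcus 46, Hassan 0, Priya 30, Aisha 20. Winner: Hassan.
Instant-runoff — R1 Noah 0, Marcus 11, Hassan 68, Priya 20, Aisha 30 (Hassan winner). Winner: Hassan.
The two methods agree.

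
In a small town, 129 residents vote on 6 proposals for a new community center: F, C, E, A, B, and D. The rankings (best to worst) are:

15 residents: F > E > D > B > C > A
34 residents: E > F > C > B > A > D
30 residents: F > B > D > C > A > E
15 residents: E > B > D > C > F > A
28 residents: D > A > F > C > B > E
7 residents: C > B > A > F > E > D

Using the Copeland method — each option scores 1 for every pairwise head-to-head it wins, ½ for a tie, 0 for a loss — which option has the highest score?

F: beats C, E, A, B, and D → score 5.
C: beats E, A, and B; loses to F and D → score 3.
E: beats D; loses to F, C, A, and B → score 1.
A: beats E; loses to F, C, B, and D → score 1.
B: beats E, A, and D; loses to F and C → score 3.
D: beats C and A; loses to F, E, and B → score 2.
F has the best pairwise record.

F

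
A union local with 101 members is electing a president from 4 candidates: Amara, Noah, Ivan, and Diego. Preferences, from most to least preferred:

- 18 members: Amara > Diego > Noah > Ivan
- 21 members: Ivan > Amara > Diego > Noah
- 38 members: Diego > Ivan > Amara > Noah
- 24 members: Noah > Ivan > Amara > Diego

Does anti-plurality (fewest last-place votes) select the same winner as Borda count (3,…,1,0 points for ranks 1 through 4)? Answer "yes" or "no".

Anti-plurality — last-place votes: Amara 0, Noah 59, Ivan 18, Diego 24. Winner: Amara.
Borda — scores: Amara 158, Noah 90, Ivan 187, Diego 171. Winner: Ivan.
The two methods disagree.

no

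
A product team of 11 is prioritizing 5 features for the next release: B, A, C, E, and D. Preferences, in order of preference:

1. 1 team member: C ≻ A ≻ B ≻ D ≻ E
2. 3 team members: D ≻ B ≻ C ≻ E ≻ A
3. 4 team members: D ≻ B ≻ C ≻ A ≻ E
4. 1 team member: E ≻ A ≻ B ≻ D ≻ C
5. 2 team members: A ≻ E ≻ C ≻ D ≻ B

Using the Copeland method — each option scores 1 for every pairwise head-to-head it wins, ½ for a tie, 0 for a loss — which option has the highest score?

D

B: beats A, C, and E; loses to D → score 3.
A: beats E; loses to B, C, and D → score 1.
C: beats A and E; loses to B and D → score 2.
E: loses to B, A, C, and D → score 0.
D: beats B, A, C, and E → score 4.
D has the best pairwise record.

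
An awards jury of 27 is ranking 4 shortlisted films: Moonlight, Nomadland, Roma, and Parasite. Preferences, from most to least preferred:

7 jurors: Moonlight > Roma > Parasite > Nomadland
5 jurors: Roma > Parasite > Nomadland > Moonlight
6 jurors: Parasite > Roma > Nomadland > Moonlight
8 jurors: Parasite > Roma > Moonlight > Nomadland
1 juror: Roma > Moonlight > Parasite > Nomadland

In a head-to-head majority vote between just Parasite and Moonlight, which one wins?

Parasite

Voters preferring Parasite to Moonlight: 19; preferring Moonlight to Parasite: 8.
Parasite wins the head-to-head.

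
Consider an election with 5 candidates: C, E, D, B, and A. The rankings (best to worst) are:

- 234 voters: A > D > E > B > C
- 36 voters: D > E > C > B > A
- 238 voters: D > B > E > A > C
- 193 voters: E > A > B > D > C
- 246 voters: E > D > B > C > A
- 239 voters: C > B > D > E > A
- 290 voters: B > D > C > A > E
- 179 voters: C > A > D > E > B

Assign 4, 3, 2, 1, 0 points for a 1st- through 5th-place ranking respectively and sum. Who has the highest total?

D

C: 234·0 + 36·2 + 238·0 + 193·0 + 246·1 + 239·4 + 290·2 + 179·4 = 2570
E: 234·2 + 36·3 + 238·2 + 193·4 + 246·4 + 239·1 + 290·0 + 179·1 = 3226
D: 234·3 + 36·4 + 238·4 + 193·1 + 246·3 + 239·2 + 290·3 + 179·2 = 4435
B: 234·1 + 36·1 + 238·3 + 193·2 + 246·2 + 239·3 + 290·4 + 179·0 = 3739
A: 234·4 + 36·0 + 238·1 + 193·3 + 246·0 + 239·0 + 290·1 + 179·3 = 2580
D has the highest Borda score (4435).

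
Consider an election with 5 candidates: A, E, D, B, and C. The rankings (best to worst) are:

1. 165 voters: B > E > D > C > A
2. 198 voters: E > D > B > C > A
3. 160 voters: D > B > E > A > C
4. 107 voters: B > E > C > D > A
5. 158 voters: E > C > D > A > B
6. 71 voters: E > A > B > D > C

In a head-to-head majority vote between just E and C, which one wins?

E

Voters preferring E to C: 859; preferring C to E: 0.
E wins the head-to-head.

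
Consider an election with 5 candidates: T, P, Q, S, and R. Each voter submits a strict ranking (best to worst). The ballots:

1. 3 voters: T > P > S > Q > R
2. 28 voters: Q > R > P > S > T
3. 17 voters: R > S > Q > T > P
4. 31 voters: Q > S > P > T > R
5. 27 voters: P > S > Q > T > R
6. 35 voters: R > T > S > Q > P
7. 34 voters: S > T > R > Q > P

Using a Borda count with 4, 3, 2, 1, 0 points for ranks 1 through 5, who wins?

T: 3·4 + 28·0 + 17·1 + 31·1 + 27·1 + 35·3 + 34·3 = 294
P: 3·3 + 28·2 + 17·0 + 31·2 + 27·4 + 35·0 + 34·0 = 235
Q: 3·1 + 28·4 + 17·2 + 31·4 + 27·2 + 35·1 + 34·1 = 396
S: 3·2 + 28·1 + 17·3 + 31·3 + 27·3 + 35·2 + 34·4 = 465
R: 3·0 + 28·3 + 17·4 + 31·0 + 27·0 + 35·4 + 34·2 = 360
S has the highest Borda score (465).

S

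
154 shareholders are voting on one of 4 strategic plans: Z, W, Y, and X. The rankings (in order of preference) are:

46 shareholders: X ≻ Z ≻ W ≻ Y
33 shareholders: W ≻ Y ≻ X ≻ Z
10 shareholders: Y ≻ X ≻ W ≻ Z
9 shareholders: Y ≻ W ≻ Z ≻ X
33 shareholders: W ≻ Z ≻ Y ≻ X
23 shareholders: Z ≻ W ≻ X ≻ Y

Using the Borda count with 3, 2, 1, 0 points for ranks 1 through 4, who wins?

W

Z: 46·2 + 33·0 + 10·0 + 9·1 + 33·2 + 23·3 = 236
W: 46·1 + 33·3 + 10·1 + 9·2 + 33·3 + 23·2 = 318
Y: 46·0 + 33·2 + 10·3 + 9·3 + 33·1 + 23·0 = 156
X: 46·3 + 33·1 + 10·2 + 9·0 + 33·0 + 23·1 = 214
W has the highest Borda score (318).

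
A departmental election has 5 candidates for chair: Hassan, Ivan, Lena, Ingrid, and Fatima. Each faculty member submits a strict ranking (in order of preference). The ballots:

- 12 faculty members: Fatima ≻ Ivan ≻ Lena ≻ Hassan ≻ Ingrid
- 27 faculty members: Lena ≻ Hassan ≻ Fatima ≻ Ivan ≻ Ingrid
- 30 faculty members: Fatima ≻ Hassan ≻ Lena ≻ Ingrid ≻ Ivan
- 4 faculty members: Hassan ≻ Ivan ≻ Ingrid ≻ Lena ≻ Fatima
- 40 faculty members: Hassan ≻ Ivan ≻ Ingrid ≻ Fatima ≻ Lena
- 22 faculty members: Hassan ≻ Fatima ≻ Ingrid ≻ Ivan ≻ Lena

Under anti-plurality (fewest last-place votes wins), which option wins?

Last-place votes: Hassan 0, Ivan 30, Lena 62, Ingrid 39, Fatima 4.
Hassan is ranked last by the fewest voters, so Hassan wins.

Hassan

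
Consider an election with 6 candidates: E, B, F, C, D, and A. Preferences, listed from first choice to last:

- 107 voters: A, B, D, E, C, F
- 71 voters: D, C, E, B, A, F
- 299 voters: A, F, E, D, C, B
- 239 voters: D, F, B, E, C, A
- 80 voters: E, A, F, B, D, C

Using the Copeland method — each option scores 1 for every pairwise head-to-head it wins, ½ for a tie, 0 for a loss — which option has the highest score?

A

E: beats B and C; loses to F, D, and A → score 2.
B: beats C; loses to E, F, D, and A → score 1.
F: beats E, B, and C; loses to D and A → score 3.
C: loses to E, B, F, D, and A → score 0.
D: beats E, B, F, and C; loses to A → score 4.
A: beats E, B, F, C, and D → score 5.
A has the best pairwise record.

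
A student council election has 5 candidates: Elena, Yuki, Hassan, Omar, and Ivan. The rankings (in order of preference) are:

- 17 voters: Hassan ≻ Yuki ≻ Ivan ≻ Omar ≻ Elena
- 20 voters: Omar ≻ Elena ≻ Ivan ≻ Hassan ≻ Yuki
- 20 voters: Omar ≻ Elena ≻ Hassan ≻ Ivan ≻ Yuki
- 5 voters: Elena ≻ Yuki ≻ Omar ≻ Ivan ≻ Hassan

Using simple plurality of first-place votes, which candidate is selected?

Omar

First-place votes: Elena 5, Yuki 0, Hassan 17, Omar 40, Ivan 0.
Omar has the most first-place votes.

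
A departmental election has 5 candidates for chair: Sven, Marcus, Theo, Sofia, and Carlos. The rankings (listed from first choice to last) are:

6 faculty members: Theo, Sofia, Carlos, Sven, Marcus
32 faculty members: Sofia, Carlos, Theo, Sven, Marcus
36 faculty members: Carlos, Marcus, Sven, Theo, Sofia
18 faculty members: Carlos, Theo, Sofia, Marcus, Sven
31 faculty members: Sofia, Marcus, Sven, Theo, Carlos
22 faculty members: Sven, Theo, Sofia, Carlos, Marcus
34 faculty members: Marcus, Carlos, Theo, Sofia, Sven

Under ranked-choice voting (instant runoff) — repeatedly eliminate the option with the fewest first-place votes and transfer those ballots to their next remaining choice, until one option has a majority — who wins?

Round 1: Sven 22, Marcus 34, Theo 6, Sofia 63, Carlos 54. Eliminate Theo.
Round 2: Sven 22, Marcus 34, Sofia 69, Carlos 54. Eliminate Sven.
Round 3: Marcus 34, Sofia 91, Carlos 54. Sofia has a majority.

Sofia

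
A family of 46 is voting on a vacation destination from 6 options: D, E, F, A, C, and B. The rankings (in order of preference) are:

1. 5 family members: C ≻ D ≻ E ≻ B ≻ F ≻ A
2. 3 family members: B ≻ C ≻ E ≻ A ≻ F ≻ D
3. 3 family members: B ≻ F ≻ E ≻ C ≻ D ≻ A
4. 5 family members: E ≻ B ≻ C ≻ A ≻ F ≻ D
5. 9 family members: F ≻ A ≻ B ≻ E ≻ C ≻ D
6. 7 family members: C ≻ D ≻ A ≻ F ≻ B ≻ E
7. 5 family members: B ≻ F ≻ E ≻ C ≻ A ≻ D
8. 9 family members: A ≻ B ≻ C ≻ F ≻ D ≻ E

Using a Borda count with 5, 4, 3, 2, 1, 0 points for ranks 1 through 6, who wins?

D: 5·4 + 3·0 + 3·1 + 5·0 + 9·0 + 7·4 + 5·0 + 9·1 = 60
E: 5·3 + 3·3 + 3·3 + 5·5 + 9·2 + 7·0 + 5·3 + 9·0 = 91
F: 5·1 + 3·1 + 3·4 + 5·1 + 9·5 + 7·2 + 5·4 + 9·2 = 122
A: 5·0 + 3·2 + 3·0 + 5·2 + 9·4 + 7·3 + 5·1 + 9·5 = 123
C: 5·5 + 3·4 + 3·2 + 5·3 + 9·1 + 7·5 + 5·2 + 9·3 = 139
B: 5·2 + 3·5 + 3·5 + 5·4 + 9·3 + 7·1 + 5·5 + 9·4 = 155
B has the highest Borda score (155).

B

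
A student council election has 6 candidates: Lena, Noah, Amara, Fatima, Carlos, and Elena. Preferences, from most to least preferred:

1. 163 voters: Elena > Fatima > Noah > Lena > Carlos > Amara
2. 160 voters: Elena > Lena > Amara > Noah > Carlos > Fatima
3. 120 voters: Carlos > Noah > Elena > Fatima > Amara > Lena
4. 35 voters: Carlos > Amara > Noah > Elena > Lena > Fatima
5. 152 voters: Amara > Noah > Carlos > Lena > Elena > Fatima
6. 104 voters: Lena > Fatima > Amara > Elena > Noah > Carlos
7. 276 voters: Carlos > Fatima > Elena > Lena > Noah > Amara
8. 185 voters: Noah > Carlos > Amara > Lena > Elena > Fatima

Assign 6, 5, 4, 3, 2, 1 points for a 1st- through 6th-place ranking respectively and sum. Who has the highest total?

Lena: 163·3 + 160·5 + 120·1 + 35·2 + 152·3 + 104·6 + 276·3 + 185·3 = 3942
Noah: 163·4 + 160·3 + 120·5 + 35·4 + 152·5 + 104·2 + 276·2 + 185·6 = 4502
Amara: 163·1 + 160·4 + 120·2 + 35·5 + 152·6 + 104·4 + 276·1 + 185·4 = 3562
Fatima: 163·5 + 160·1 + 120·3 + 35·1 + 152·1 + 104·5 + 276·5 + 185·1 = 3607
Carlos: 163·2 + 160·2 + 120·6 + 35·6 + 152·4 + 104·1 + 276·6 + 185·5 = 4869
Elena: 163·6 + 160·6 + 120·4 + 35·3 + 152·2 + 104·3 + 276·4 + 185·2 = 4613
Carlos has the highest Borda score (4869).

Carlos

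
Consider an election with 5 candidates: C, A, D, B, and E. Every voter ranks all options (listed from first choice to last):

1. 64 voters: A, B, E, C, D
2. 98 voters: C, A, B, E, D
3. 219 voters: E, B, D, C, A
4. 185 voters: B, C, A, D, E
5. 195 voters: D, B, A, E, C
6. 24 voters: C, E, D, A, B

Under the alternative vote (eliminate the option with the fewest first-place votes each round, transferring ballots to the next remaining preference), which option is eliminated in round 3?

Round 1: C 122, A 64, D 195, B 185, E 219. Eliminate A.
Round 2: C 122, D 195, B 249, E 219. Eliminate C.
Round 3: D 195, B 347, E 243. Eliminate D.

D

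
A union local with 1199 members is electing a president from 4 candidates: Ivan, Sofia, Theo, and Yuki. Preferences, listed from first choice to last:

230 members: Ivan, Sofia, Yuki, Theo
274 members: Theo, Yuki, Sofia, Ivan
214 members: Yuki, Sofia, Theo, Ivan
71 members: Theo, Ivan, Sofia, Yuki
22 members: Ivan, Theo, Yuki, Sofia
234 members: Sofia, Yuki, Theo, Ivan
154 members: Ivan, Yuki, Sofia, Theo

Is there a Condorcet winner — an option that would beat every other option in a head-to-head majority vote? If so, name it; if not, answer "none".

Yuki

Yuki vs Ivan: 722–477 for Yuki.
Yuki vs Sofia: 664–535 for Yuki.
Yuki vs Theo: 832–367 for Yuki.
Yuki beats every other option head-to-head.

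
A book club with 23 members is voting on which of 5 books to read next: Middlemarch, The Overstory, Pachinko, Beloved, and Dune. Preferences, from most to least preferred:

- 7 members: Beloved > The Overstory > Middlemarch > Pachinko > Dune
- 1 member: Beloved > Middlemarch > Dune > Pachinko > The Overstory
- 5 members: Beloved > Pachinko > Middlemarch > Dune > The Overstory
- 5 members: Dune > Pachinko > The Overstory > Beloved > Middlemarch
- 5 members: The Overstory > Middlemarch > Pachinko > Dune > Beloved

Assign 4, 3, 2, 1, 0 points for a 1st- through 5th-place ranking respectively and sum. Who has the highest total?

Beloved

Middlemarch: 7·2 + 1·3 + 5·2 + 5·0 + 5·3 = 42
The Overstory: 7·3 + 1·0 + 5·0 + 5·2 + 5·4 = 51
Pachinko: 7·1 + 1·1 + 5·3 + 5·3 + 5·2 = 48
Beloved: 7·4 + 1·4 + 5·4 + 5·1 + 5·0 = 57
Dune: 7·0 + 1·2 + 5·1 + 5·4 + 5·1 = 32
Beloved has the highest Borda score (57).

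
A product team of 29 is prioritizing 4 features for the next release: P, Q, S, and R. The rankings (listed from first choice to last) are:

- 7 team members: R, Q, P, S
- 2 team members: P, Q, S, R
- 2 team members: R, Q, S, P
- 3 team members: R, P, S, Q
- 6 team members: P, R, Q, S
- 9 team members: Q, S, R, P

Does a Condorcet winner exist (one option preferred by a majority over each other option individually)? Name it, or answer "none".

R vs P: 21–8 for R.
R vs Q: 18–11 for R.
R vs S: 18–11 for R.
R beats every other option head-to-head.

R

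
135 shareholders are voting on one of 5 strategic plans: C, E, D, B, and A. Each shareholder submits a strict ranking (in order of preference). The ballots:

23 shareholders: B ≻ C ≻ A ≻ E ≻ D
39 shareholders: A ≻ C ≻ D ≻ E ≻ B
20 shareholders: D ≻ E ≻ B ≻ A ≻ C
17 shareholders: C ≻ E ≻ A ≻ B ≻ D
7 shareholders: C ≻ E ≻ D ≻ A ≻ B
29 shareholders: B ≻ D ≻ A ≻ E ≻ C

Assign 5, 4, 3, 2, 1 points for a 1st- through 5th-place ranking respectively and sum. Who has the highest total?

A

C: 23·4 + 39·4 + 20·1 + 17·5 + 7·5 + 29·1 = 417
E: 23·2 + 39·2 + 20·4 + 17·4 + 7·4 + 29·2 = 358
D: 23·1 + 39·3 + 20·5 + 17·1 + 7·3 + 29·4 = 394
B: 23·5 + 39·1 + 20·3 + 17·2 + 7·1 + 29·5 = 400
A: 23·3 + 39·5 + 20·2 + 17·3 + 7·2 + 29·3 = 456
A has the highest Borda score (456).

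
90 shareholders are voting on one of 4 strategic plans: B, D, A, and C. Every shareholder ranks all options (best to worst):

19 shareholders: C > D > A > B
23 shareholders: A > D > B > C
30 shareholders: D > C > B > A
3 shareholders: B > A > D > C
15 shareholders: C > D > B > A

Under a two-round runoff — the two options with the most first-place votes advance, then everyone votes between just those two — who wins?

Round 1 first-place votes: B 3, D 30, A 23, C 34.
C and D advance.
Runoff: C is preferred to D by 34 voters; D by 56.
D wins the runoff.

D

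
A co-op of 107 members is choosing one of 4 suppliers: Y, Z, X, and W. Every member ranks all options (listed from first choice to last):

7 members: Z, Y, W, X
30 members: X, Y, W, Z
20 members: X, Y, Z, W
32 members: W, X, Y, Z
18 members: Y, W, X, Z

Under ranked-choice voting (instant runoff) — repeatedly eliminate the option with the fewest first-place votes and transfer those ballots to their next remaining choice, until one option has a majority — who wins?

W

Round 1: Y 18, Z 7, X 50, W 32. Eliminate Z.
Round 2: Y 25, X 50, W 32. Eliminate Y.
Round 3: X 50, W 57. W has a majority.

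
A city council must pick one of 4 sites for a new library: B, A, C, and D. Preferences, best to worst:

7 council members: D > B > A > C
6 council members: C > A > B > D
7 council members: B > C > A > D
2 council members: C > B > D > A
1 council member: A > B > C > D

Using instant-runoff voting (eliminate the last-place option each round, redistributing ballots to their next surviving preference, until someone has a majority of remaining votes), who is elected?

B

Round 1: B 7, A 1, C 8, D 7. Eliminate A.
Round 2: B 8, C 8, D 7. Eliminate D.
Round 3: B 15, C 8. B has a majority.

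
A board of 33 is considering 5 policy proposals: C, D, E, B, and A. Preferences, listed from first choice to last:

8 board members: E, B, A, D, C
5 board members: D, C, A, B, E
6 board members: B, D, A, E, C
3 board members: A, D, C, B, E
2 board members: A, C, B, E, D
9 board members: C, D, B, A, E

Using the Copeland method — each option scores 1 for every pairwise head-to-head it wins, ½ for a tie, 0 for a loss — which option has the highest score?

C: beats E and B; loses to D and A → score 2.
D: beats C, E, B, and A → score 4.
E: loses to C, D, B, and A → score 0.
B: beats E and A; loses to C and D → score 2.
A: beats C and E; loses to D and B → score 2.
D has the best pairwise record.

D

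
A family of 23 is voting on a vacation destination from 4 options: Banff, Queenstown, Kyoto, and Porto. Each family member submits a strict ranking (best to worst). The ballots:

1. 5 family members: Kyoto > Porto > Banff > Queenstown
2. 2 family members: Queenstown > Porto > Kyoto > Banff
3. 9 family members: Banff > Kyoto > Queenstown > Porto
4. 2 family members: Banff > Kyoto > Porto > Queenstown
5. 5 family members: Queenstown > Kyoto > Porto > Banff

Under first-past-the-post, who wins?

Banff

First-place votes: Banff 11, Queenstown 7, Kyoto 5, Porto 0.
Banff has the most first-place votes.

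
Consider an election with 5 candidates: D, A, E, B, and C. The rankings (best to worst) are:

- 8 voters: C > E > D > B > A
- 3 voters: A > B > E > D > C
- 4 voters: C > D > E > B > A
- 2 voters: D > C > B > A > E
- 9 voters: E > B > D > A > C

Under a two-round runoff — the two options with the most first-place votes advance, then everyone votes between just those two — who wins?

Round 1 first-place votes: D 2, A 3, E 9, B 0, C 12.
C and E advance.
Runoff: C is preferred to E by 14 voters; E by 12.
C wins the runoff.

C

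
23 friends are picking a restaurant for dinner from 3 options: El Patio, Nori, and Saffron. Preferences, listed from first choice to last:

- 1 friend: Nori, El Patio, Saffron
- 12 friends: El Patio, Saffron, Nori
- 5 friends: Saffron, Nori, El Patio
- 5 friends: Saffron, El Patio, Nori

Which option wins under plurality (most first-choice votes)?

First-place votes: El Patio 12, Nori 1, Saffron 10.
El Patio has the most first-place votes.

El Patio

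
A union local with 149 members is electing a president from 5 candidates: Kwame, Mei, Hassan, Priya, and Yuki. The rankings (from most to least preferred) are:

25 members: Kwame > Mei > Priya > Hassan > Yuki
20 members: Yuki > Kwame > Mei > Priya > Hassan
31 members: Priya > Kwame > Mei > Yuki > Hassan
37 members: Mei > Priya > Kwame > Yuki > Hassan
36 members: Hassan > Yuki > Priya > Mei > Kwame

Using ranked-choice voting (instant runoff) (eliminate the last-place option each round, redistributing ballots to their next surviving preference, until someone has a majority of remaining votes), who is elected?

Round 1: Kwame 25, Mei 37, Hassan 36, Priya 31, Yuki 20. Eliminate Yuki.
Round 2: Kwame 45, Mei 37, Hassan 36, Priya 31. Eliminate Priya.
Round 3: Kwame 76, Mei 37, Hassan 36. Kwame has a majority.

Kwame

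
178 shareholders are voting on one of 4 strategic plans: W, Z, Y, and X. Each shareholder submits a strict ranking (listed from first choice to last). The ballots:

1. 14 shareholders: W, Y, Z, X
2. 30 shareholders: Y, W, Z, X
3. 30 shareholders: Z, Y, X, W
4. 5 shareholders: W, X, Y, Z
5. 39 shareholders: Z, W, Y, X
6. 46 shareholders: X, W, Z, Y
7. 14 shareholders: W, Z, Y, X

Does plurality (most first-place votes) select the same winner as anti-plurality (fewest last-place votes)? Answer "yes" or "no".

Plurality — first-place votes: W 33, Z 69, Y 30, X 46. Winner: Z.
Anti-plurality — last-place votes: W 30, Z 5, Y 46, X 97. Winner: Z.
The two methods agree.

yes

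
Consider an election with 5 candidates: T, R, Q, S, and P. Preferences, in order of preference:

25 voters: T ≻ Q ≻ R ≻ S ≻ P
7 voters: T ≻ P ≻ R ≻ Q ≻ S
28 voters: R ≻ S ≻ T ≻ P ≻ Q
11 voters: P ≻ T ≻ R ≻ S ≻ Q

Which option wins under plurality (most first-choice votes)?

First-place votes: T 32, R 28, Q 0, S 0, P 11.
T has the most first-place votes.

T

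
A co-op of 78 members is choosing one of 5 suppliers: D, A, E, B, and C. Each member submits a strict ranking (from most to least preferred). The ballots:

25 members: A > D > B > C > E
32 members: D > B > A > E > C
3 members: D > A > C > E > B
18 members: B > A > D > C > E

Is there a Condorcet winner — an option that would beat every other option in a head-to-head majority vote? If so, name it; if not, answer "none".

none

Checking pairwise contests:
A beats D 43–35.
B beats A 50–28.
D beats E 78–0.
D beats B 60–18.
D beats C 78–0.
Every option loses at least one head-to-head, so there is no Condorcet winner.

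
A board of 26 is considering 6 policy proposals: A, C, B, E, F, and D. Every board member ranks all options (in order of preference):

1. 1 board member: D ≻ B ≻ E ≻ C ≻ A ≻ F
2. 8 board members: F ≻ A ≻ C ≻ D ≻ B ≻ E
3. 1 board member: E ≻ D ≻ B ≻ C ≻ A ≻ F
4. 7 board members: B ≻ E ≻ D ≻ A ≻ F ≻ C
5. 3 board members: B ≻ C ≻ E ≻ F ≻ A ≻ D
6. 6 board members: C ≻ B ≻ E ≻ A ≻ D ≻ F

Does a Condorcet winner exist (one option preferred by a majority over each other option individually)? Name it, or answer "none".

Checking pairwise contests:
B beats A 18–8.
A beats C 15–11.
C beats B 14–12.
C beats E 17–9.
A beats F 15–11.
A beats D 17–9.
Every option loses at least one head-to-head, so there is no Condorcet winner.

none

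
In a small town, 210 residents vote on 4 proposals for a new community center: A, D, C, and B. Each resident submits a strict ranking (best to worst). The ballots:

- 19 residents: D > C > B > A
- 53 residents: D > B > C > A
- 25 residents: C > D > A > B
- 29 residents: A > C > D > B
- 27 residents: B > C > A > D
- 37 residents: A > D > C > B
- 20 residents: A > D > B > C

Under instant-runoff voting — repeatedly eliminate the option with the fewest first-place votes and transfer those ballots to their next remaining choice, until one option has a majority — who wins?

A

Round 1: A 86, D 72, C 25, B 27. Eliminate C.
Round 2: A 86, D 97, B 27. Eliminate B.
Round 3: A 113, D 97. A has a majority.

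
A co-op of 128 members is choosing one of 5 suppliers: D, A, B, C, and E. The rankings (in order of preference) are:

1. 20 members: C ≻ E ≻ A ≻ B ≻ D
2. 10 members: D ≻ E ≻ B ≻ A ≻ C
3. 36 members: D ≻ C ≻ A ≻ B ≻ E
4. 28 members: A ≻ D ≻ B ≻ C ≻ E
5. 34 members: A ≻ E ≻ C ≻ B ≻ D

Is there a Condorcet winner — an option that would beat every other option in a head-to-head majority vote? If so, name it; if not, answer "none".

A

A vs D: 82–46 for A.
A vs B: 118–10 for A.
A vs C: 72–56 for A.
A vs E: 98–30 for A.
A beats every other option head-to-head.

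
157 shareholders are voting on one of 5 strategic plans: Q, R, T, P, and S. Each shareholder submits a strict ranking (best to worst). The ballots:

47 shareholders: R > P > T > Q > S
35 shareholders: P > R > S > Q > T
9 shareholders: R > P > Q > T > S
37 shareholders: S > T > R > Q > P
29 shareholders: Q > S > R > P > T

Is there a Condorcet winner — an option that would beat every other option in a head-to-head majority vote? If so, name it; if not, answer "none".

R

R vs Q: 128–29 for R.
R vs T: 120–37 for R.
R vs P: 122–35 for R.
R vs S: 91–66 for R.
R beats every other option head-to-head.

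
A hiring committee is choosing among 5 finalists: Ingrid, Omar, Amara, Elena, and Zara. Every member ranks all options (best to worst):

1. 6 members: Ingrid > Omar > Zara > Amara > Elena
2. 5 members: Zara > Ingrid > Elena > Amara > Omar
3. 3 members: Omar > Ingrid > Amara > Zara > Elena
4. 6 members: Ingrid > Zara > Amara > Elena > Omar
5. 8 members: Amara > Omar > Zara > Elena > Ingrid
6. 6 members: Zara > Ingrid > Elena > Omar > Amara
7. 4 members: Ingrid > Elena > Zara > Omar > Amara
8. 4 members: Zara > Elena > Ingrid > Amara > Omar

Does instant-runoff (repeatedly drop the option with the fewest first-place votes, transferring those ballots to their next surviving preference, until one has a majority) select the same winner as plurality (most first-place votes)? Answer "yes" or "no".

no

Instant-runoff — R1 Ingrid 16, Omar 3, Amara 8, Elena 0, Zara 15 (Elena out); R2 Ingrid 16, Omar 3, Amara 8, Zara 15 (Omar out); R3 Ingrid 19, Amara 8, Zara 15 (Amara out); R4 Ingrid 19, Zara 23 (Zara winner). Winner: Zara.
Plurality — first-place votes: Ingrid 16, Omar 3, Amara 8, Elena 0, Zara 15. Winner: Ingrid.
The two methods disagree.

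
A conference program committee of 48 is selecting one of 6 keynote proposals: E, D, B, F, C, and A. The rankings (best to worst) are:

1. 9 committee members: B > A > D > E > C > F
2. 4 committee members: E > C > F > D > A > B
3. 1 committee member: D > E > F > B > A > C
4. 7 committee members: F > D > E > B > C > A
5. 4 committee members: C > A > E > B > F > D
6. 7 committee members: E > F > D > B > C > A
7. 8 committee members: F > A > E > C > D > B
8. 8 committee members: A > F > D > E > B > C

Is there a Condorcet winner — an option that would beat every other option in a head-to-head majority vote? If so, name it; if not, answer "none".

Checking pairwise contests:
D beats E 25–23.
F beats D 38–10.
E beats B 39–9.
E beats F 25–23.
E beats C 44–4.
F beats A 27–21.
Every option loses at least one head-to-head, so there is no Condorcet winner.

none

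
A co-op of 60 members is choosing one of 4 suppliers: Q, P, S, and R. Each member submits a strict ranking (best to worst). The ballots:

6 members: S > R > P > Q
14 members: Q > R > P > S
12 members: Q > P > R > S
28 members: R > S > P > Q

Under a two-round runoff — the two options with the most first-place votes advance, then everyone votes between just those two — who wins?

Round 1 first-place votes: Q 26, P 0, S 6, R 28.
R and Q advance.
Runoff: R is preferred to Q by 34 voters; Q by 26.
R wins the runoff.

R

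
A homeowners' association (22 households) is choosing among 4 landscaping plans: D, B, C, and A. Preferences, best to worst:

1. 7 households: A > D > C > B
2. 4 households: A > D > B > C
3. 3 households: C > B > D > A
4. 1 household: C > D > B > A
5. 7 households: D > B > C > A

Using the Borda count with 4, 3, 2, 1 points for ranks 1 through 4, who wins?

D: 7·3 + 4·3 + 3·2 + 1·3 + 7·4 = 70
B: 7·1 + 4·2 + 3·3 + 1·2 + 7·3 = 47
C: 7·2 + 4·1 + 3·4 + 1·4 + 7·2 = 48
A: 7·4 + 4·4 + 3·1 + 1·1 + 7·1 = 55
D has the highest Borda score (70).

D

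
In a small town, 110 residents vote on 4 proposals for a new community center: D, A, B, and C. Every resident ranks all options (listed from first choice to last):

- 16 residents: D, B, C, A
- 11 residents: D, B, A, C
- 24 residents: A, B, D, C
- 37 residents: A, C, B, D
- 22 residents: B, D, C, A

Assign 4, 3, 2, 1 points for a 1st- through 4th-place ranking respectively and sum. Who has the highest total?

B

D: 16·4 + 11·4 + 24·2 + 37·1 + 22·3 = 259
A: 16·1 + 11·2 + 24·4 + 37·4 + 22·1 = 304
B: 16·3 + 11·3 + 24·3 + 37·2 + 22·4 = 315
C: 16·2 + 11·1 + 24·1 + 37·3 + 22·2 = 222
B has the highest Borda score (315).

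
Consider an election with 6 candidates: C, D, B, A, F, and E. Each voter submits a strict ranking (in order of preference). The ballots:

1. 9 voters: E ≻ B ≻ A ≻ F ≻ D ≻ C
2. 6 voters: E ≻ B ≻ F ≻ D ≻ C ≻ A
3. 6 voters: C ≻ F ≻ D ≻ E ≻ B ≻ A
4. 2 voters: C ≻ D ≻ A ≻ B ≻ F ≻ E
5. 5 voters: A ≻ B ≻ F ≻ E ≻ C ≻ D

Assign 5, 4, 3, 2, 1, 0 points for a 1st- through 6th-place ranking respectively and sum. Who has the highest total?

C: 9·0 + 6·1 + 6·5 + 2·5 + 5·1 = 51
D: 9·1 + 6·2 + 6·3 + 2·4 + 5·0 = 47
B: 9·4 + 6·4 + 6·1 + 2·2 + 5·4 = 90
A: 9·3 + 6·0 + 6·0 + 2·3 + 5·5 = 58
F: 9·2 + 6·3 + 6·4 + 2·1 + 5·3 = 77
E: 9·5 + 6·5 + 6·2 + 2·0 + 5·2 = 97
E has the highest Borda score (97).

E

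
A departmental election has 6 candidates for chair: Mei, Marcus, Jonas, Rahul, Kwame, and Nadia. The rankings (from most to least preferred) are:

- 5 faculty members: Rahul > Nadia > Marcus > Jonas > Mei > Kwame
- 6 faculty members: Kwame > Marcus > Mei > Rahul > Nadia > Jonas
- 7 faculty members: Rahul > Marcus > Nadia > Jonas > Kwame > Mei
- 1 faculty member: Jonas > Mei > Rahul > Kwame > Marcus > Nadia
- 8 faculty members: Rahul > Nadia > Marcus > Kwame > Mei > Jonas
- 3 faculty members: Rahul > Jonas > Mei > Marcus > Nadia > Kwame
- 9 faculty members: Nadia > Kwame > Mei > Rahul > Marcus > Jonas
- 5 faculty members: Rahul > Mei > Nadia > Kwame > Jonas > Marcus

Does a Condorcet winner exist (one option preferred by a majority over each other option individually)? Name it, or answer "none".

Rahul

Rahul vs Mei: 28–16 for Rahul.
Rahul vs Marcus: 38–6 for Rahul.
Rahul vs Jonas: 43–1 for Rahul.
Rahul vs Kwame: 29–15 for Rahul.
Rahul vs Nadia: 35–9 for Rahul.
Rahul beats every other option head-to-head.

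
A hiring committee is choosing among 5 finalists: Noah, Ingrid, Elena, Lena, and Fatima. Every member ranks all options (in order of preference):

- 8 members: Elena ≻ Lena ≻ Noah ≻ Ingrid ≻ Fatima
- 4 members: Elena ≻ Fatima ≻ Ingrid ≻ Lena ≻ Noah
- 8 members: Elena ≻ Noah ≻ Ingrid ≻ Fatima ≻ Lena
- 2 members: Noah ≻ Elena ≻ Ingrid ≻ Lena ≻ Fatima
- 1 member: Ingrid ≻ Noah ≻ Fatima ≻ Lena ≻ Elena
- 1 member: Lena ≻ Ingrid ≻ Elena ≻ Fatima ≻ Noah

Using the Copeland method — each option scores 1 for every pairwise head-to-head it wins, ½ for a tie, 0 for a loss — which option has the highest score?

Noah: beats Ingrid and Fatima; loses to Elena and Lena → score 2.
Ingrid: beats Lena and Fatima; loses to Noah and Elena → score 2.
Elena: beats Noah, Ingrid, Lena, and Fatima → score 4.
Lena: beats Noah; loses to Ingrid, Elena, and Fatima → score 1.
Fatima: beats Lena; loses to Noah, Ingrid, and Elena → score 1.
Elena has the best pairwise record.

Elena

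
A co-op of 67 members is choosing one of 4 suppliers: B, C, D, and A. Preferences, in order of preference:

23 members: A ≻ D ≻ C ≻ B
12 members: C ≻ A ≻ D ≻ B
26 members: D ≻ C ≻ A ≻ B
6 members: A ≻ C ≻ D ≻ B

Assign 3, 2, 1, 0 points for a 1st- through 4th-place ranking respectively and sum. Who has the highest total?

B: 23·0 + 12·0 + 26·0 + 6·0 = 0
C: 23·1 + 12·3 + 26·2 + 6·2 = 123
D: 23·2 + 12·1 + 26·3 + 6·1 = 142
A: 23·3 + 12·2 + 26·1 + 6·3 = 137
D has the highest Borda score (142).

D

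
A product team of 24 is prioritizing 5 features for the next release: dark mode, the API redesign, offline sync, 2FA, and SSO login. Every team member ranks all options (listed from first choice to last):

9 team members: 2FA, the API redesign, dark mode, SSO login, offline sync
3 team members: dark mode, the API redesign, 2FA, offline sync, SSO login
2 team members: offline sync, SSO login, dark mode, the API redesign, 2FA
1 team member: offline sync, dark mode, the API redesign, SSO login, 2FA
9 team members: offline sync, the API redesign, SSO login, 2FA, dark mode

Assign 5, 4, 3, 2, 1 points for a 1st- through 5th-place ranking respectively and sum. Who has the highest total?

dark mode: 9·3 + 3·5 + 2·3 + 1·4 + 9·1 = 61
the API redesign: 9·4 + 3·4 + 2·2 + 1·3 + 9·4 = 91
offline sync: 9·1 + 3·2 + 2·5 + 1·5 + 9·5 = 75
2FA: 9·5 + 3·3 + 2·1 + 1·1 + 9·2 = 75
SSO login: 9·2 + 3·1 + 2·4 + 1·2 + 9·3 = 58
the API redesign has the highest Borda score (91).

the API redesign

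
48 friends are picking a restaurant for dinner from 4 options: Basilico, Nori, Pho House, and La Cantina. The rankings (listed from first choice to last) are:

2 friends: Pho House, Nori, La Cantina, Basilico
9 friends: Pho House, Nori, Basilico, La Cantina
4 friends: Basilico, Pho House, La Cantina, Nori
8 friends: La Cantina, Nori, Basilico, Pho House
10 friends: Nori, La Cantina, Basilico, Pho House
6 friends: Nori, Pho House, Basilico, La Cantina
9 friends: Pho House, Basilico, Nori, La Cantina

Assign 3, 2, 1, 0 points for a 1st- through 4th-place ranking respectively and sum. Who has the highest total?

Basilico: 2·0 + 9·1 + 4·3 + 8·1 + 10·1 + 6·1 + 9·2 = 63
Nori: 2·2 + 9·2 + 4·0 + 8·2 + 10·3 + 6·3 + 9·1 = 95
Pho House: 2·3 + 9·3 + 4·2 + 8·0 + 10·0 + 6·2 + 9·3 = 80
La Cantina: 2·1 + 9·0 + 4·1 + 8·3 + 10·2 + 6·0 + 9·0 = 50
Nori has the highest Borda score (95).

Nori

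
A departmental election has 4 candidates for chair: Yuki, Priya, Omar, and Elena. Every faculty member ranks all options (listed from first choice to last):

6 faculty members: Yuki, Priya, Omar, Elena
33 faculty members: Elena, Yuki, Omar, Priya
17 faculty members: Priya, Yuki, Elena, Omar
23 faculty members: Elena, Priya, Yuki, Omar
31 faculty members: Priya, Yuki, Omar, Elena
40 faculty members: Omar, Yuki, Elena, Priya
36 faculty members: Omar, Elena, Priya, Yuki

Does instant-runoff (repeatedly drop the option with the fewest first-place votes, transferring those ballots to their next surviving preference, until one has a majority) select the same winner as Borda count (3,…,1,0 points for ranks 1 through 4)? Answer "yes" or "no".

Instant-runoff — R1 Yuki 6, Priya 48, Omar 76, Elena 56 (Yuki out); R2 Priya 54, Omar 76, Elena 56 (Priya out); R3 Omar 113, Elena 73 (Omar winner). Winner: Omar.
Borda — scores: Yuki 283, Priya 238, Omar 298, Elena 297. Winner: Omar.
The two methods agree.

yes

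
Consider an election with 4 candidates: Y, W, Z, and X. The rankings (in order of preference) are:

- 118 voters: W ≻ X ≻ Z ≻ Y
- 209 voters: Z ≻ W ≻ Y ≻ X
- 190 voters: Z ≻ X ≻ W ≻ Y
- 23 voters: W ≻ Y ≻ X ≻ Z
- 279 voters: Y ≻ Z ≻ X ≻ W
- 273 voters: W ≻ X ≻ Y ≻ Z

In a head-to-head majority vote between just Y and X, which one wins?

Voters preferring Y to X: 511; preferring X to Y: 581.
X wins the head-to-head.

X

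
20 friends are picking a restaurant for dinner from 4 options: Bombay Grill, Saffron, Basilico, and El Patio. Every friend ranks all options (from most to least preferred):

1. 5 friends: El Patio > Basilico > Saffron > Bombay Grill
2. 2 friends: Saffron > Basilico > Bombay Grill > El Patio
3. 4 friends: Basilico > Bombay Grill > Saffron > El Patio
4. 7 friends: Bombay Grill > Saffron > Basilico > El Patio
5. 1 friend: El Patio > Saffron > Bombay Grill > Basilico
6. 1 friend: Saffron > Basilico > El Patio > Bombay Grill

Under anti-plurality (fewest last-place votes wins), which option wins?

Saffron

Last-place votes: Bombay Grill 6, Saffron 0, Basilico 1, El Patio 13.
Saffron is ranked last by the fewest voters, so Saffron wins.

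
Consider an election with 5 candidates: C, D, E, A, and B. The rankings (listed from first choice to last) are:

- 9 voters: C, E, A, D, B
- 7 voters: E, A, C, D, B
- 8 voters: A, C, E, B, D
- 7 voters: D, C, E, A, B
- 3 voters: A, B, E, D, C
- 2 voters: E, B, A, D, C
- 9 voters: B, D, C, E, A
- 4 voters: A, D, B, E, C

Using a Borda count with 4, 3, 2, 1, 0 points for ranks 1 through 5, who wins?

C

C: 9·4 + 7·2 + 8·3 + 7·3 + 3·0 + 2·0 + 9·2 + 4·0 = 113
D: 9·1 + 7·1 + 8·0 + 7·4 + 3·1 + 2·1 + 9·3 + 4·3 = 88
E: 9·3 + 7·4 + 8·2 + 7·2 + 3·2 + 2·4 + 9·1 + 4·1 = 112
A: 9·2 + 7·3 + 8·4 + 7·1 + 3·4 + 2·2 + 9·0 + 4·4 = 110
B: 9·0 + 7·0 + 8·1 + 7·0 + 3·3 + 2·3 + 9·4 + 4·2 = 67
C has the highest Borda score (113).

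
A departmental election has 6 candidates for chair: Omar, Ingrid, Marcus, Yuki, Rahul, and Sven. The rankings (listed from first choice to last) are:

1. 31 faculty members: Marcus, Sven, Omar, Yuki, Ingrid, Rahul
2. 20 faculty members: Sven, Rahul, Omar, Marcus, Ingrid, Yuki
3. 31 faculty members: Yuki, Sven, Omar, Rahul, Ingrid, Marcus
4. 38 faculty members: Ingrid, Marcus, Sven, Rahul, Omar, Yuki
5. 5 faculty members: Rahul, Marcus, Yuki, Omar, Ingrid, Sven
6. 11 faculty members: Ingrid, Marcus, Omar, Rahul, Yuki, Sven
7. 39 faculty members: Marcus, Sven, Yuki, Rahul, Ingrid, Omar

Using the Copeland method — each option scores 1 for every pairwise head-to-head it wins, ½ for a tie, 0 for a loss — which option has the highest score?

Omar: beats Yuki; loses to Ingrid, Marcus, Rahul, and Sven → score 1.
Ingrid: beats Omar; loses to Marcus, Yuki, Rahul, and Sven → score 1.
Marcus: beats Omar, Ingrid, Yuki, Rahul, and Sven → score 5.
Yuki: beats Ingrid and Rahul; loses to Omar, Marcus, and Sven → score 2.
Rahul: beats Omar and Ingrid; loses to Marcus, Yuki, and Sven → score 2.
Sven: beats Omar, Ingrid, Yuki, and Rahul; loses to Marcus → score 4.
Marcus has the best pairwise record.

Marcus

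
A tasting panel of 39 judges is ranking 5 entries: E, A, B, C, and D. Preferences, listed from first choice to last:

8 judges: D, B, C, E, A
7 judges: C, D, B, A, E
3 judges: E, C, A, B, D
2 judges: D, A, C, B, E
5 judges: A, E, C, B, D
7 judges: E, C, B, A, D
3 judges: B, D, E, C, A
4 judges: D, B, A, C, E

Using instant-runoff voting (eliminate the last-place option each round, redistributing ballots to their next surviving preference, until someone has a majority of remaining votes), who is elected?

D

Round 1: E 10, A 5, B 3, C 7, D 14. Eliminate B.
Round 2: E 10, A 5, C 7, D 17. Eliminate A.
Round 3: E 15, C 7, D 17. Eliminate C.
Round 4: E 15, D 24. D has a majority.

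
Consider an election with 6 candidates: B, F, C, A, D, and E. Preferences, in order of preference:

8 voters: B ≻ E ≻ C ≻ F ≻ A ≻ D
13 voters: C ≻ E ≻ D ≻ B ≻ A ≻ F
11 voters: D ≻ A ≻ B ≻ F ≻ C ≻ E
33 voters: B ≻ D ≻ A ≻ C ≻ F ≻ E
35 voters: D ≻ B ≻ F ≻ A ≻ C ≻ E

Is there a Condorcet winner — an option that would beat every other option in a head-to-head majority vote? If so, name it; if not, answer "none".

D vs B: 59–41 for D.
D vs F: 92–8 for D.
D vs C: 79–21 for D.
D vs A: 92–8 for D.
D vs E: 79–21 for D.
D beats every other option head-to-head.

D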